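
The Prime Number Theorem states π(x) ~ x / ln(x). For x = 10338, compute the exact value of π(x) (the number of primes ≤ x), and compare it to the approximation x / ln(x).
π(10338) = 1269;  x/ln(x) ≈ 1118.40;  relative error ≈ 11.87%.

Directly count primes up to 10338: π(10338) = 1269. The PNT approximation gives 10338/ln(10338) ≈ 10338/9.24358 ≈ 1118.40. Relative error (π(x) − x/ln(x)) / π(x) ≈ 11.87%; the approximation is known to undercount slightly (Li(x) is a better estimate).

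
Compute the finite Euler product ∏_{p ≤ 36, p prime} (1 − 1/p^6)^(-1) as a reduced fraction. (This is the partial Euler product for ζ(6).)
∏ = 21845630847366461901783214359247811231609675/21473219492121468455585352466296495056879616

The primes p ≤ 36 are [2, 3, 5, 7, 11, 13, 17, 19, 23, 29, 31]. For each prime, (1 − 1/p^6)^(-1) = p^6 / (p^6 − 1). The product is (1 − 1/2^6)^(-1), (1 − 1/3^6)^(-1), (1 − 1/5^6)^(-1), (1 − 1/7^6)^(-1), (1 − 1/11^6)^(-1), (1 − 1/13^6)^(-1), (1 − 1/17^6)^(-1), (1 − 1/19^6)^(-1), (1 − 1/23^6)^(-1), (1 − 1/29^6)^(-1), (1 − 1/31^6)^(-1) = ∏ p^6 / (p^6 − 1) = 21845630847366461901783214359247811231609675/21473219492121468455585352466296495056879616.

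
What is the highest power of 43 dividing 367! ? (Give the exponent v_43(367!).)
v_43(367!) = 8

Legendre's formula: v_p(n!) = Σ_{k ≥ 1} ⌊n / p^k⌋. For p = 43, n = 367, the terms are:
  ⌊367/43^1⌋ = ⌊367/43⌋ = 8
(the next term ⌊367/43^2⌋ = 0, terminating the sum). Summing: v_43(367!) = 8 = 8.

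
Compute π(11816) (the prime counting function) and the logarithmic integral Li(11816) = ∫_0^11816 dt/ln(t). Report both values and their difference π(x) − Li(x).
π(11816) = 1416;  Li(11816) ≈ 1441.49;  π(x) − Li(x) ≈ -25.49.

Direct count of primes ≤ 11816 gives π(11816) = 1416. Numerical evaluation of the logarithmic integral gives Li(11816) ≈ 1441.49. The difference π(x) − Li(x) ≈ -25.49 is typically negative for small/moderate x (Li(x) overestimates), though Littlewood's theorem shows this sign changes infinitely often.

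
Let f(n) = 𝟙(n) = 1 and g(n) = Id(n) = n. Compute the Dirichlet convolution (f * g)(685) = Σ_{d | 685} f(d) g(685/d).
(𝟙 * Id)(685) = 828

Divisors of 685: [1, 5, 137, 685]. For each d | 685:
  d = 1: 𝟙(1) · Id(685/1) = 1 · 685 = 685
  d = 5: 𝟙(5) · Id(685/5) = 1 · 137 = 137
  d = 137: 𝟙(137) · Id(685/137) = 1 · 5 = 5
  d = 685: 𝟙(685) · Id(685/685) = 1 · 1 = 1
Summing: (𝟙 * Id)(685) = 685 + 137 + 5 + 1 = 828.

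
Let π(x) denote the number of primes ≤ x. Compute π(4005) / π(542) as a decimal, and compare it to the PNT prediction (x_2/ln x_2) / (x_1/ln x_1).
π(4005)/π(542) = 552/100 ≈ 5.5200;  PNT prediction ≈ 5.6077.

π(542) = 100 and π(4005) = 552, so π(4005)/π(542) ≈ 5.5200. The PNT-predicted ratio is (4005/ln(4005)) / (542/ln(542)) ≈ 5.6077. The two agree to within a few percent, as expected.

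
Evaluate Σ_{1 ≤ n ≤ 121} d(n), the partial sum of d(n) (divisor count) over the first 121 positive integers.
Σ_{n ≤ 121} d(n) = 605

Compute d(n) for each 1 ≤ n ≤ 121: d(1) = 1, d(2) = 2, d(3) = 2, d(4) = 3, d(5) = 2, d(6) = 4, d(7) = 2, d(8) = 4, d(9) = 3, d(10) = 4, d(11) = 2, d(12) = 6, d(13) = 2, d(14) = 4, d(15) = 4, d(16) = 5, d(17) = 2, d(18) = 6, d(19) = 2, d(20) = 6, d(21) = 4, d(22) = 4, d(23) = 2, d(24) = 8, d(25) = 3, d(26) = 4, d(27) = 4, d(28) = 6, d(29) = 2, d(30) = 8, d(31) = 2, d(32) = 6, d(33) = 4, d(34) = 4, d(35) = 4, d(36) = 9, d(37) = 2, d(38) = 4, d(39) = 4, d(40) = 8, d(41) = 2, d(42) = 8, d(43) = 2, d(44) = 6, d(45) = 6, d(46) = 4, d(47) = 2, d(48) = 10, d(49) = 3, d(50) = 6, d(51) = 4, d(52) = 6, d(53) = 2, d(54) = 8, d(55) = 4, d(56) = 8, d(57) = 4, d(58) = 4, d(59) = 2, d(60) = 12, d(61) = 2, d(62) = 4, d(63) = 6, d(64) = 7, d(65) = 4, d(66) = 8, d(67) = 2, d(68) = 6, d(69) = 4, d(70) = 8, d(71) = 2, d(72) = 12, d(73) = 2, d(74) = 4, d(75) = 6, d(76) = 6, d(77) = 4, d(78) = 8, d(79) = 2, d(80) = 10, d(81) = 5, d(82) = 4, d(83) = 2, d(84) = 12, d(85) = 4, d(86) = 4, d(87) = 4, d(88) = 8, d(89) = 2, d(90) = 12, d(91) = 4, d(92) = 6, d(93) = 4, d(94) = 4, d(95) = 4, d(96) = 12, d(97) = 2, d(98) = 6, d(99) = 6, d(100) = 9, d(101) = 2, d(102) = 8, d(103) = 2, d(104) = 8, d(105) = 8, d(106) = 4, d(107) = 2, d(108) = 12, d(109) = 2, d(110) = 8, d(111) = 4, d(112) = 10, d(113) = 2, d(114) = 8, d(115) = 4, d(116) = 6, d(117) = 6, d(118) = 4, d(119) = 4, d(120) = 16, d(121) = 3. Summing all 121 values: 605. (Dirichlet's divisor formula: Σ_{n ≤ x} d(n) = x ln(x) + (2γ − 1) x + O(√x). For x = 121, the asymptotic estimate is ≈ 598.98.)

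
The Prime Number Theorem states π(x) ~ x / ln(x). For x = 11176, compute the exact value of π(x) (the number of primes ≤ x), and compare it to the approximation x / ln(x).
π(11176) = 1354;  x/ln(x) ≈ 1198.95;  relative error ≈ 11.45%.

Directly count primes up to 11176: π(11176) = 1354. The PNT approximation gives 11176/ln(11176) ≈ 11176/9.32152 ≈ 1198.95. Relative error (π(x) − x/ln(x)) / π(x) ≈ 11.45%; the approximation is known to undercount slightly (Li(x) is a better estimate).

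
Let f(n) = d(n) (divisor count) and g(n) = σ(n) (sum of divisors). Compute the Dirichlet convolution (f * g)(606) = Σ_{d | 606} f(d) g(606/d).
(d * σ)(606) = 3120

Divisors of 606: [1, 2, 3, 6, 101, 202, 303, 606]. For each d | 606:
  d = 1: d(1) · σ(606/1) = 1 · 1224 = 1224
  d = 2: d(2) · σ(606/2) = 2 · 408 = 816
  d = 3: d(3) · σ(606/3) = 2 · 306 = 612
  d = 6: d(6) · σ(606/6) = 4 · 102 = 408
  d = 101: d(101) · σ(606/101) = 2 · 12 = 24
  d = 202: d(202) · σ(606/202) = 4 · 4 = 16
  d = 303: d(303) · σ(606/303) = 4 · 3 = 12
  d = 606: d(606) · σ(606/606) = 8 · 1 = 8
Summing: (d * σ)(606) = 1224 + 816 + 612 + 408 + 24 + 16 + 12 + 8 = 3120.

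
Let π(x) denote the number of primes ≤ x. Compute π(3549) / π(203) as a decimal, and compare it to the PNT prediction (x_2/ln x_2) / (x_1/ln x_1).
π(3549)/π(203) = 497/46 ≈ 10.8043;  PNT prediction ≈ 11.3634.

π(203) = 46 and π(3549) = 497, so π(3549)/π(203) ≈ 10.8043. The PNT-predicted ratio is (3549/ln(3549)) / (203/ln(203)) ≈ 11.3634. The two agree to within a few percent, as expected.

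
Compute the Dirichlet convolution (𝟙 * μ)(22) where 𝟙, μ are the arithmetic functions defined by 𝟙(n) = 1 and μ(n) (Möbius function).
(𝟙 * μ)(22) = 0

Divisors of 22: [1, 2, 11, 22]. For each d | 22:
  d = 1: 𝟙(1) · μ(22/1) = 1 · 1 = 1
  d = 2: 𝟙(2) · μ(22/2) = 1 · -1 = -1
  d = 11: 𝟙(11) · μ(22/11) = 1 · -1 = -1
  d = 22: 𝟙(22) · μ(22/22) = 1 · 1 = 1
Summing: (𝟙 * μ)(22) = 1 + -1 + -1 + 1 = 0.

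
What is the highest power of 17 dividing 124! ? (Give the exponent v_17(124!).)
v_17(124!) = 7

Legendre's formula: v_p(n!) = Σ_{k ≥ 1} ⌊n / p^k⌋. For p = 17, n = 124, the terms are:
  ⌊124/17^1⌋ = ⌊124/17⌋ = 7
(the next term ⌊124/17^2⌋ = 0, terminating the sum). Summing: v_17(124!) = 7 = 7.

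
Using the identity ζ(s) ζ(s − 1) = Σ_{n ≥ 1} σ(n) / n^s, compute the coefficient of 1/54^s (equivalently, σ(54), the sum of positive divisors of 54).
σ(54) = 120

In the product (Σ m^0/m^s)(Σ k / k^s) = Σ (Σ_{d | n} d) / n^s, the coefficient of 1/n^s is σ(n) = Σ_{d | n} d. For n = 54, divisors are [1, 2, 3, 6, 9, 18, 27, 54]; summing: σ(54) = 120.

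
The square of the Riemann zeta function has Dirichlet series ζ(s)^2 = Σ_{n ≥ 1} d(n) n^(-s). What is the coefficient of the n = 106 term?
d(106) = 4

ζ(s)^2 = (Σ 1/m^s)(Σ 1/k^s). The coefficient of 1/n^s in the product is the number of ordered pairs (m, k) with mk = n, which equals d(n). For n = 106, divisors are [1, 2, 53, 106], so d(106) = 4.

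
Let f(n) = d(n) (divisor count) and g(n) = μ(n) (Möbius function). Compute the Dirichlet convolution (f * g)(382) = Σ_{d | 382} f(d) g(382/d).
(d * μ)(382) = 1

Divisors of 382: [1, 2, 191, 382]. For each d | 382:
  d = 1: d(1) · μ(382/1) = 1 · 1 = 1
  d = 2: d(2) · μ(382/2) = 2 · -1 = -2
  d = 191: d(191) · μ(382/191) = 2 · -1 = -2
  d = 382: d(382) · μ(382/382) = 4 · 1 = 4
Summing: (d * μ)(382) = 1 + -2 + -2 + 4 = 1.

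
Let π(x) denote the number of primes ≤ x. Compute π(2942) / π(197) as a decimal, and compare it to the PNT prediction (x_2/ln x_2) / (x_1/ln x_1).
π(2942)/π(197) = 424/45 ≈ 9.4222;  PNT prediction ≈ 9.8787.

π(197) = 45 and π(2942) = 424, so π(2942)/π(197) ≈ 9.4222. The PNT-predicted ratio is (2942/ln(2942)) / (197/ln(197)) ≈ 9.8787. The two agree to within a few percent, as expected.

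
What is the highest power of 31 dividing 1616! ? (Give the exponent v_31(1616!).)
v_31(1616!) = 53

Legendre's formula: v_p(n!) = Σ_{k ≥ 1} ⌊n / p^k⌋. For p = 31, n = 1616, the terms are:
  ⌊1616/31^1⌋ = ⌊1616/31⌋ = 52
  ⌊1616/31^2⌋ = ⌊1616/961⌋ = 1
(the next term ⌊1616/31^3⌋ = 0, terminating the sum). Summing: v_31(1616!) = 52 + 1 = 53.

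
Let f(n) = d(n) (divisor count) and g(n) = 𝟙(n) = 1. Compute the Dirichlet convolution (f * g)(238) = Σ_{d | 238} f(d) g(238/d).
(d * 𝟙)(238) = 27

Divisors of 238: [1, 2, 7, 14, 17, 34, 119, 238]. For each d | 238:
  d = 1: d(1) · 𝟙(238/1) = 1 · 1 = 1
  d = 2: d(2) · 𝟙(238/2) = 2 · 1 = 2
  d = 7: d(7) · 𝟙(238/7) = 2 · 1 = 2
  d = 14: d(14) · 𝟙(238/14) = 4 · 1 = 4
  d = 17: d(17) · 𝟙(238/17) = 2 · 1 = 2
  d = 34: d(34) · 𝟙(238/34) = 4 · 1 = 4
  d = 119: d(119) · 𝟙(238/119) = 4 · 1 = 4
  d = 238: d(238) · 𝟙(238/238) = 8 · 1 = 8
Summing: (d * 𝟙)(238) = 1 + 2 + 2 + 4 + 2 + 4 + 4 + 8 = 27.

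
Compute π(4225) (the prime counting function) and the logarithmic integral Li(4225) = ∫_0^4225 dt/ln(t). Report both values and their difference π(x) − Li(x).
π(4225) = 578;  Li(4225) ≈ 592.40;  π(x) − Li(x) ≈ -14.40.

Direct count of primes ≤ 4225 gives π(4225) = 578. Numerical evaluation of the logarithmic integral gives Li(4225) ≈ 592.40. The difference π(x) − Li(x) ≈ -14.40 is typically negative for small/moderate x (Li(x) overestimates), though Littlewood's theorem shows this sign changes infinitely often.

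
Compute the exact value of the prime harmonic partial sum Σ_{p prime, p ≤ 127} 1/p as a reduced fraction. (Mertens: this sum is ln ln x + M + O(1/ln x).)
Σ 1/p = 7457575819106455685806801283735357697478405891621/4014476939333036189094441199026045136645885247730

π(127) = 31, so the primes ≤ 127 are [2, 3, 5, 7, 11, 13, 17, 19, 23, 29, 31, 37, 41, 43, 47, 53, 59, 61, 67, 71, 73, 79, 83, 89, 97, 101, 103, 107, 109, 113, 127]. Summing 1/p over these primes: 7457575819106455685806801283735357697478405891621/4014476939333036189094441199026045136645885247730 ≈ 1.8577. Mertens estimate ln ln(127) + 0.2615 ≈ 1.8393.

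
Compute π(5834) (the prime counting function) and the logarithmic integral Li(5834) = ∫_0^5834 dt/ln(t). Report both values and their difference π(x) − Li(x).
π(5834) = 765;  Li(5834) ≈ 781.30;  π(x) − Li(x) ≈ -16.30.

Direct count of primes ≤ 5834 gives π(5834) = 765. Numerical evaluation of the logarithmic integral gives Li(5834) ≈ 781.30. The difference π(x) − Li(x) ≈ -16.30 is typically negative for small/moderate x (Li(x) overestimates), though Littlewood's theorem shows this sign changes infinitely often.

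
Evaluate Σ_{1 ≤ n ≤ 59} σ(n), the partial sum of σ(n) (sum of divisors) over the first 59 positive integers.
Σ_{n ≤ 59} σ(n) = 2846

Compute σ(n) for each 1 ≤ n ≤ 59: σ(1) = 1, σ(2) = 3, σ(3) = 4, σ(4) = 7, σ(5) = 6, σ(6) = 12, σ(7) = 8, σ(8) = 15, σ(9) = 13, σ(10) = 18, σ(11) = 12, σ(12) = 28, σ(13) = 14, σ(14) = 24, σ(15) = 24, σ(16) = 31, σ(17) = 18, σ(18) = 39, σ(19) = 20, σ(20) = 42, σ(21) = 32, σ(22) = 36, σ(23) = 24, σ(24) = 60, σ(25) = 31, σ(26) = 42, σ(27) = 40, σ(28) = 56, σ(29) = 30, σ(30) = 72, σ(31) = 32, σ(32) = 63, σ(33) = 48, σ(34) = 54, σ(35) = 48, σ(36) = 91, σ(37) = 38, σ(38) = 60, σ(39) = 56, σ(40) = 90, σ(41) = 42, σ(42) = 96, σ(43) = 44, σ(44) = 84, σ(45) = 78, σ(46) = 72, σ(47) = 48, σ(48) = 124, σ(49) = 57, σ(50) = 93, σ(51) = 72, σ(52) = 98, σ(53) = 54, σ(54) = 120, σ(55) = 72, σ(56) = 120, σ(57) = 80, σ(58) = 90, σ(59) = 60. Summing all 59 values: 2846. (Average order: Σ_{n ≤ x} σ(n) ~ (π²/12) x². For x = 59, (π²/12)·59² ≈ 2863.01.)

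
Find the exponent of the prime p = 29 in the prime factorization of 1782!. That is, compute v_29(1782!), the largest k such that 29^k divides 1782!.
v_29(1782!) = 63

Legendre's formula: v_p(n!) = Σ_{k ≥ 1} ⌊n / p^k⌋. For p = 29, n = 1782, the terms are:
  ⌊1782/29^1⌋ = ⌊1782/29⌋ = 61
  ⌊1782/29^2⌋ = ⌊1782/841⌋ = 2
(the next term ⌊1782/29^3⌋ = 0, terminating the sum). Summing: v_29(1782!) = 61 + 2 = 63.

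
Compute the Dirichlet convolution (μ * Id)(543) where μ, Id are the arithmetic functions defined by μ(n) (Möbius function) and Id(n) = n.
(μ * Id)(543) = 360

Divisors of 543: [1, 3, 181, 543]. For each d | 543:
  d = 1: μ(1) · Id(543/1) = 1 · 543 = 543
  d = 3: μ(3) · Id(543/3) = -1 · 181 = -181
  d = 181: μ(181) · Id(543/181) = -1 · 3 = -3
  d = 543: μ(543) · Id(543/543) = 1 · 1 = 1
Summing: (μ * Id)(543) = 543 + -181 + -3 + 1 = 360.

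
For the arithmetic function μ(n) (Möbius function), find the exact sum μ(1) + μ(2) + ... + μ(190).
Σ_{n ≤ 190} μ(n) = -4

Compute μ(n) for each 1 ≤ n ≤ 190: μ(1) = 1, μ(2) = -1, μ(3) = -1, μ(4) = 0, μ(5) = -1, μ(6) = 1, μ(7) = -1, μ(8) = 0, μ(9) = 0, μ(10) = 1, μ(11) = -1, μ(12) = 0, μ(13) = -1, μ(14) = 1, μ(15) = 1, μ(16) = 0, μ(17) = -1, μ(18) = 0, μ(19) = -1, μ(20) = 0, μ(21) = 1, μ(22) = 1, μ(23) = -1, μ(24) = 0, μ(25) = 0, μ(26) = 1, μ(27) = 0, μ(28) = 0, μ(29) = -1, μ(30) = -1, μ(31) = -1, μ(32) = 0, μ(33) = 1, μ(34) = 1, μ(35) = 1, μ(36) = 0, μ(37) = -1, μ(38) = 1, μ(39) = 1, μ(40) = 0, μ(41) = -1, μ(42) = -1, μ(43) = -1, μ(44) = 0, μ(45) = 0, μ(46) = 1, μ(47) = -1, μ(48) = 0, μ(49) = 0, μ(50) = 0, μ(51) = 1, μ(52) = 0, μ(53) = -1, μ(54) = 0, μ(55) = 1, μ(56) = 0, μ(57) = 1, μ(58) = 1, μ(59) = -1, μ(60) = 0, μ(61) = -1, μ(62) = 1, μ(63) = 0, μ(64) = 0, μ(65) = 1, μ(66) = -1, μ(67) = -1, μ(68) = 0, μ(69) = 1, μ(70) = -1, μ(71) = -1, μ(72) = 0, μ(73) = -1, μ(74) = 1, μ(75) = 0, μ(76) = 0, μ(77) = 1, μ(78) = -1, μ(79) = -1, μ(80) = 0, μ(81) = 0, μ(82) = 1, μ(83) = -1, μ(84) = 0, μ(85) = 1, μ(86) = 1, μ(87) = 1, μ(88) = 0, μ(89) = -1, μ(90) = 0, μ(91) = 1, μ(92) = 0, μ(93) = 1, μ(94) = 1, μ(95) = 1, μ(96) = 0, μ(97) = -1, μ(98) = 0, μ(99) = 0, μ(100) = 0, μ(101) = -1, μ(102) = -1, μ(103) = -1, μ(104) = 0, μ(105) = -1, μ(106) = 1, μ(107) = -1, μ(108) = 0, μ(109) = -1, μ(110) = -1, μ(111) = 1, μ(112) = 0, μ(113) = -1, μ(114) = -1, μ(115) = 1, μ(116) = 0, μ(117) = 0, μ(118) = 1, μ(119) = 1, μ(120) = 0, μ(121) = 0, μ(122) = 1, μ(123) = 1, μ(124) = 0, μ(125) = 0, μ(126) = 0, μ(127) = -1, μ(128) = 0, μ(129) = 1, μ(130) = -1, μ(131) = -1, μ(132) = 0, μ(133) = 1, μ(134) = 1, μ(135) = 0, μ(136) = 0, μ(137) = -1, μ(138) = -1, μ(139) = -1, μ(140) = 0, μ(141) = 1, μ(142) = 1, μ(143) = 1, μ(144) = 0, μ(145) = 1, μ(146) = 1, μ(147) = 0, μ(148) = 0, μ(149) = -1, μ(150) = 0, μ(151) = -1, μ(152) = 0, μ(153) = 0, μ(154) = -1, μ(155) = 1, μ(156) = 0, μ(157) = -1, μ(158) = 1, μ(159) = 1, μ(160) = 0, μ(161) = 1, μ(162) = 0, μ(163) = -1, μ(164) = 0, μ(165) = -1, μ(166) = 1, μ(167) = -1, μ(168) = 0, μ(169) = 0, μ(170) = -1, μ(171) = 0, μ(172) = 0, μ(173) = -1, μ(174) = -1, μ(175) = 0, μ(176) = 0, μ(177) = 1, μ(178) = 1, μ(179) = -1, μ(180) = 0, μ(181) = -1, μ(182) = -1, μ(183) = 1, μ(184) = 0, μ(185) = 1, μ(186) = -1, μ(187) = 1, μ(188) = 0, μ(189) = 0, μ(190) = -1. Summing all 190 values: -4. (Mertens function M(x) = Σ_{n ≤ x} μ(n); on average M(x) should be small (PNT ⟺ M(x) = o(x)).)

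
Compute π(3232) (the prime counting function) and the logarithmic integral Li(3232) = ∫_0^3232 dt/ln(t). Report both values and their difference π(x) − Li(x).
π(3232) = 457;  Li(3232) ≈ 471.60;  π(x) − Li(x) ≈ -14.60.

Direct count of primes ≤ 3232 gives π(3232) = 457. Numerical evaluation of the logarithmic integral gives Li(3232) ≈ 471.60. The difference π(x) − Li(x) ≈ -14.60 is typically negative for small/moderate x (Li(x) overestimates), though Littlewood's theorem shows this sign changes infinitely often.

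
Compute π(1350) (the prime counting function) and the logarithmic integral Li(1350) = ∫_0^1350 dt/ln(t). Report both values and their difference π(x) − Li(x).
π(1350) = 217;  Li(1350) ≈ 227.15;  π(x) − Li(x) ≈ -10.15.

Direct count of primes ≤ 1350 gives π(1350) = 217. Numerical evaluation of the logarithmic integral gives Li(1350) ≈ 227.15. The difference π(x) − Li(x) ≈ -10.15 is typically negative for small/moderate x (Li(x) overestimates), though Littlewood's theorem shows this sign changes infinitely often.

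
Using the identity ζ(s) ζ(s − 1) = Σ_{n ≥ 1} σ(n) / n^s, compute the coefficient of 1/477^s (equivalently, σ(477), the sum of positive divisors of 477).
σ(477) = 702

In the product (Σ m^0/m^s)(Σ k / k^s) = Σ (Σ_{d | n} d) / n^s, the coefficient of 1/n^s is σ(n) = Σ_{d | n} d. For n = 477, divisors are [1, 3, 9, 53, 159, 477]; summing: σ(477) = 702.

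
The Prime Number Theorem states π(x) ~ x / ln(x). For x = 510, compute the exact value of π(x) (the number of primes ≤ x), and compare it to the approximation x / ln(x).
π(510) = 97;  x/ln(x) ≈ 81.80;  relative error ≈ 15.67%.

Directly count primes up to 510: π(510) = 97. The PNT approximation gives 510/ln(510) ≈ 510/6.23441 ≈ 81.80. Relative error (π(x) − x/ln(x)) / π(x) ≈ 15.67%; the approximation is known to undercount slightly (Li(x) is a better estimate).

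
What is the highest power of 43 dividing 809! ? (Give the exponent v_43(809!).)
v_43(809!) = 18

Legendre's formula: v_p(n!) = Σ_{k ≥ 1} ⌊n / p^k⌋. For p = 43, n = 809, the terms are:
  ⌊809/43^1⌋ = ⌊809/43⌋ = 18
(the next term ⌊809/43^2⌋ = 0, terminating the sum). Summing: v_43(809!) = 18 = 18.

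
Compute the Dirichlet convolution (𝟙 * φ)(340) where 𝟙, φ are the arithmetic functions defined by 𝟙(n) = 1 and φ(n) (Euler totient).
(𝟙 * φ)(340) = 340

Divisors of 340: [1, 2, 4, 5, 10, 17, 20, 34, 68, 85, 170, 340]. For each d | 340:
  d = 1: 𝟙(1) · φ(340/1) = 1 · 128 = 128
  d = 2: 𝟙(2) · φ(340/2) = 1 · 64 = 64
  d = 4: 𝟙(4) · φ(340/4) = 1 · 64 = 64
  d = 5: 𝟙(5) · φ(340/5) = 1 · 32 = 32
  d = 10: 𝟙(10) · φ(340/10) = 1 · 16 = 16
  d = 17: 𝟙(17) · φ(340/17) = 1 · 8 = 8
  d = 20: 𝟙(20) · φ(340/20) = 1 · 16 = 16
  d = 34: 𝟙(34) · φ(340/34) = 1 · 4 = 4
  d = 68: 𝟙(68) · φ(340/68) = 1 · 4 = 4
  d = 85: 𝟙(85) · φ(340/85) = 1 · 2 = 2
  d = 170: 𝟙(170) · φ(340/170) = 1 · 1 = 1
  d = 340: 𝟙(340) · φ(340/340) = 1 · 1 = 1
Summing: (𝟙 * φ)(340) = 128 + 64 + 64 + 32 + 16 + 8 + 16 + 4 + 4 + 2 + 1 + 1 = 340.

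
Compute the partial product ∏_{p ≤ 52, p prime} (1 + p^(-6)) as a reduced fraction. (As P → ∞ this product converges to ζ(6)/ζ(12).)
∏ = 862155056480201047883460386910418315829132841121015872043175453729006428800800000/847666095717512475523225986389496867701830685289319692004055511811488189213173229

The primes p ≤ 52 are [2, 3, 5, 7, 11, 13, 17, 19, 23, 29, 31, 37, 41, 43, 47]. For each, (1 + 1/p^6) = (p^6 + 1)/p^6. Multiplying these fractions over p ∈ [2, 3, 5, 7, 11, 13, 17, 19, 23, 29, 31, 37, 41, 43, 47] gives 862155056480201047883460386910418315829132841121015872043175453729006428800800000/847666095717512475523225986389496867701830685289319692004055511811488189213173229. (In the limit P → ∞ this tends to ζ(6)/ζ(12).)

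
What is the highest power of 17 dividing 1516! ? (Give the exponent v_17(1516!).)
v_17(1516!) = 94

Legendre's formula: v_p(n!) = Σ_{k ≥ 1} ⌊n / p^k⌋. For p = 17, n = 1516, the terms are:
  ⌊1516/17^1⌋ = ⌊1516/17⌋ = 89
  ⌊1516/17^2⌋ = ⌊1516/289⌋ = 5
(the next term ⌊1516/17^3⌋ = 0, terminating the sum). Summing: v_17(1516!) = 89 + 5 = 94.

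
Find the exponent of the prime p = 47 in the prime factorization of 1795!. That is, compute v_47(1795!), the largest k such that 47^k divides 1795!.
v_47(1795!) = 38

Legendre's formula: v_p(n!) = Σ_{k ≥ 1} ⌊n / p^k⌋. For p = 47, n = 1795, the terms are:
  ⌊1795/47^1⌋ = ⌊1795/47⌋ = 38
(the next term ⌊1795/47^2⌋ = 0, terminating the sum). Summing: v_47(1795!) = 38 = 38.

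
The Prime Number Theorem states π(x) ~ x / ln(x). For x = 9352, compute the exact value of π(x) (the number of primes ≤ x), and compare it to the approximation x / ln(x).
π(9352) = 1158;  x/ln(x) ≈ 1022.82;  relative error ≈ 11.67%.

Directly count primes up to 9352: π(9352) = 1158. The PNT approximation gives 9352/ln(9352) ≈ 9352/9.14335 ≈ 1022.82. Relative error (π(x) − x/ln(x)) / π(x) ≈ 11.67%; the approximation is known to undercount slightly (Li(x) is a better estimate).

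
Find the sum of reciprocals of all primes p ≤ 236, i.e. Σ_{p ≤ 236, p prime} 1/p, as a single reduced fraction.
Σ 1/p = 8762990377702925264993654890050782886250854676753323401606562622367345144099360398279019780479/4445236185272185438169240794291312557432222642727183809026451438704160103479600800432029464270

π(236) = 51, so the primes ≤ 236 are [2, 3, 5, 7, 11, 13, 17, 19, 23, 29, 31, 37, 41, 43, 47, 53, 59, 61, 67, 71, 73, 79, 83, 89, 97, 101, 103, 107, 109, 113, 127, 131, 137, 139, 149, 151, 157, 163, 167, 173, 179, 181, 191, 193, 197, 199, 211, 223, 227, 229, 233]. Summing 1/p over these primes: 8762990377702925264993654890050782886250854676753323401606562622367345144099360398279019780479/4445236185272185438169240794291312557432222642727183809026451438704160103479600800432029464270 ≈ 1.9713. Mertens estimate ln ln(236) + 0.2615 ≈ 1.9596.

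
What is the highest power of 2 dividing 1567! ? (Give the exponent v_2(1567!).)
v_2(1567!) = 1560

Legendre's formula: v_p(n!) = Σ_{k ≥ 1} ⌊n / p^k⌋. For p = 2, n = 1567, the terms are:
  ⌊1567/2^1⌋ = ⌊1567/2⌋ = 783
  ⌊1567/2^2⌋ = ⌊1567/4⌋ = 391
  ⌊1567/2^3⌋ = ⌊1567/8⌋ = 195
  ⌊1567/2^4⌋ = ⌊1567/16⌋ = 97
  ⌊1567/2^5⌋ = ⌊1567/32⌋ = 48
  ⌊1567/2^6⌋ = ⌊1567/64⌋ = 24
  ⌊1567/2^7⌋ = ⌊1567/128⌋ = 12
  ⌊1567/2^8⌋ = ⌊1567/256⌋ = 6
  ⌊1567/2^9⌋ = ⌊1567/512⌋ = 3
  ⌊1567/2^10⌋ = ⌊1567/1024⌋ = 1
(the next term ⌊1567/2^11⌋ = 0, terminating the sum). Summing: v_2(1567!) = 783 + 391 + 195 + 97 + 48 + 24 + 12 + 6 + 3 + 1 = 1560.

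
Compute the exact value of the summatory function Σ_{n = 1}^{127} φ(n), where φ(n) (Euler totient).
Σ_{n ≤ 127} φ(n) = 4958

Compute φ(n) for each 1 ≤ n ≤ 127: φ(1) = 1, φ(2) = 1, φ(3) = 2, φ(4) = 2, φ(5) = 4, φ(6) = 2, φ(7) = 6, φ(8) = 4, φ(9) = 6, φ(10) = 4, φ(11) = 10, φ(12) = 4, φ(13) = 12, φ(14) = 6, φ(15) = 8, φ(16) = 8, φ(17) = 16, φ(18) = 6, φ(19) = 18, φ(20) = 8, φ(21) = 12, φ(22) = 10, φ(23) = 22, φ(24) = 8, φ(25) = 20, φ(26) = 12, φ(27) = 18, φ(28) = 12, φ(29) = 28, φ(30) = 8, φ(31) = 30, φ(32) = 16, φ(33) = 20, φ(34) = 16, φ(35) = 24, φ(36) = 12, φ(37) = 36, φ(38) = 18, φ(39) = 24, φ(40) = 16, φ(41) = 40, φ(42) = 12, φ(43) = 42, φ(44) = 20, φ(45) = 24, φ(46) = 22, φ(47) = 46, φ(48) = 16, φ(49) = 42, φ(50) = 20, φ(51) = 32, φ(52) = 24, φ(53) = 52, φ(54) = 18, φ(55) = 40, φ(56) = 24, φ(57) = 36, φ(58) = 28, φ(59) = 58, φ(60) = 16, φ(61) = 60, φ(62) = 30, φ(63) = 36, φ(64) = 32, φ(65) = 48, φ(66) = 20, φ(67) = 66, φ(68) = 32, φ(69) = 44, φ(70) = 24, φ(71) = 70, φ(72) = 24, φ(73) = 72, φ(74) = 36, φ(75) = 40, φ(76) = 36, φ(77) = 60, φ(78) = 24, φ(79) = 78, φ(80) = 32, φ(81) = 54, φ(82) = 40, φ(83) = 82, φ(84) = 24, φ(85) = 64, φ(86) = 42, φ(87) = 56, φ(88) = 40, φ(89) = 88, φ(90) = 24, φ(91) = 72, φ(92) = 44, φ(93) = 60, φ(94) = 46, φ(95) = 72, φ(96) = 32, φ(97) = 96, φ(98) = 42, φ(99) = 60, φ(100) = 40, φ(101) = 100, φ(102) = 32, φ(103) = 102, φ(104) = 48, φ(105) = 48, φ(106) = 52, φ(107) = 106, φ(108) = 36, φ(109) = 108, φ(110) = 40, φ(111) = 72, φ(112) = 48, φ(113) = 112, φ(114) = 36, φ(115) = 88, φ(116) = 56, φ(117) = 72, φ(118) = 58, φ(119) = 96, φ(120) = 32, φ(121) = 110, φ(122) = 60, φ(123) = 80, φ(124) = 60, φ(125) = 100, φ(126) = 36, φ(127) = 126. Summing all 127 values: 4958. (Average order: Σ_{n ≤ x} φ(n) ~ (3/π²) x². For x = 127, (3/π²)·127² ≈ 4902.63.)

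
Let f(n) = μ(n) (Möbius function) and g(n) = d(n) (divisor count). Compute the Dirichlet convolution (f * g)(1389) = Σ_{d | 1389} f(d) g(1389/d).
(μ * d)(1389) = 1

Divisors of 1389: [1, 3, 463, 1389]. For each d | 1389:
  d = 1: μ(1) · d(1389/1) = 1 · 4 = 4
  d = 3: μ(3) · d(1389/3) = -1 · 2 = -2
  d = 463: μ(463) · d(1389/463) = -1 · 2 = -2
  d = 1389: μ(1389) · d(1389/1389) = 1 · 1 = 1
Summing: (μ * d)(1389) = 4 + -2 + -2 + 1 = 1.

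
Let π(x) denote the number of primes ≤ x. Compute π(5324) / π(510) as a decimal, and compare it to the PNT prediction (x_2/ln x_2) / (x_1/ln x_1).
π(5324)/π(510) = 705/97 ≈ 7.2680;  PNT prediction ≈ 7.5854.

π(510) = 97 and π(5324) = 705, so π(5324)/π(510) ≈ 7.2680. The PNT-predicted ratio is (5324/ln(5324)) / (510/ln(510)) ≈ 7.5854. The two agree to within a few percent, as expected.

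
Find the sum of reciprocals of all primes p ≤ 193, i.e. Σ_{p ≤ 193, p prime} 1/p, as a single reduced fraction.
Σ 1/p = 385774678978047295113064712800727674369526436922217581784412894295689697835549/198962376391690981640415251545285153602734402721821058212203976095413910572270

π(193) = 44, so the primes ≤ 193 are [2, 3, 5, 7, 11, 13, 17, 19, 23, 29, 31, 37, 41, 43, 47, 53, 59, 61, 67, 71, 73, 79, 83, 89, 97, 101, 103, 107, 109, 113, 127, 131, 137, 139, 149, 151, 157, 163, 167, 173, 179, 181, 191, 193]. Summing 1/p over these primes: 385774678978047295113064712800727674369526436922217581784412894295689697835549/198962376391690981640415251545285153602734402721821058212203976095413910572270 ≈ 1.9389. Mertens estimate ln ln(193) + 0.2615 ≈ 1.9221.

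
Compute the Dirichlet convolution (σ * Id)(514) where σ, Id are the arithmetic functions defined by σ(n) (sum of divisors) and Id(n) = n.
(σ * Id)(514) = 2575

Divisors of 514: [1, 2, 257, 514]. For each d | 514:
  d = 1: σ(1) · Id(514/1) = 1 · 514 = 514
  d = 2: σ(2) · Id(514/2) = 3 · 257 = 771
  d = 257: σ(257) · Id(514/257) = 258 · 2 = 516
  d = 514: σ(514) · Id(514/514) = 774 · 1 = 774
Summing: (σ * Id)(514) = 514 + 771 + 516 + 774 = 2575.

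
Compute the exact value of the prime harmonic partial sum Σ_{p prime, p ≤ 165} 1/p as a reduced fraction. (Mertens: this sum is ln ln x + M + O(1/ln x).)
Σ 1/p = 10988187442690106858194788089546541159451476081371138484805233167/5766152219975951659023630035336134306565384015606066319856068810

π(165) = 38, so the primes ≤ 165 are [2, 3, 5, 7, 11, 13, 17, 19, 23, 29, 31, 37, 41, 43, 47, 53, 59, 61, 67, 71, 73, 79, 83, 89, 97, 101, 103, 107, 109, 113, 127, 131, 137, 139, 149, 151, 157, 163]. Summing 1/p over these primes: 10988187442690106858194788089546541159451476081371138484805233167/5766152219975951659023630035336134306565384015606066319856068810 ≈ 1.9056. Mertens estimate ln ln(165) + 0.2615 ≈ 1.8919.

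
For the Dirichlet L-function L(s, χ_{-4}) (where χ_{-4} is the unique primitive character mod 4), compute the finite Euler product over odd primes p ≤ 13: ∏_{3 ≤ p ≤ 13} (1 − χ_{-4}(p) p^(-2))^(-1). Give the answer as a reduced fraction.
∏ = 143143/156160

The odd primes p ≤ 13 are [3, 5, 7, 11, 13]. For each, χ(p) = 1 if p ≡ 1 mod 4, χ(p) = −1 if p ≡ 3 mod 4. Taking (1 − χ(p)/p^2)^(-1) = p^2/(p^2 − χ(p)): (1 − (-1)/3^2)^(-1) · (1 − (1)/5^2)^(-1) · (1 − (-1)/7^2)^(-1) · (1 − (-1)/11^2)^(-1) · (1 − (1)/13^2)^(-1) = 143143/156160.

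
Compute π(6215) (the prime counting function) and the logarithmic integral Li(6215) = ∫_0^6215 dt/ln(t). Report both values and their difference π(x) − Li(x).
π(6215) = 808;  Li(6215) ≈ 825.08;  π(x) − Li(x) ≈ -17.08.

Direct count of primes ≤ 6215 gives π(6215) = 808. Numerical evaluation of the logarithmic integral gives Li(6215) ≈ 825.08. The difference π(x) − Li(x) ≈ -17.08 is typically negative for small/moderate x (Li(x) overestimates), though Littlewood's theorem shows this sign changes infinitely often.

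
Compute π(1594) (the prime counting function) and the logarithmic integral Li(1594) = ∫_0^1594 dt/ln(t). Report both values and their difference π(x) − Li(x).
π(1594) = 250;  Li(1594) ≈ 260.61;  π(x) − Li(x) ≈ -10.61.

Direct count of primes ≤ 1594 gives π(1594) = 250. Numerical evaluation of the logarithmic integral gives Li(1594) ≈ 260.61. The difference π(x) − Li(x) ≈ -10.61 is typically negative for small/moderate x (Li(x) overestimates), though Littlewood's theorem shows this sign changes infinitely often.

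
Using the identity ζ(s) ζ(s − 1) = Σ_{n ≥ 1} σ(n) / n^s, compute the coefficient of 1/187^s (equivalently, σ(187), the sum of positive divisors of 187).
σ(187) = 216

In the product (Σ m^0/m^s)(Σ k / k^s) = Σ (Σ_{d | n} d) / n^s, the coefficient of 1/n^s is σ(n) = Σ_{d | n} d. For n = 187, divisors are [1, 11, 17, 187]; summing: σ(187) = 216.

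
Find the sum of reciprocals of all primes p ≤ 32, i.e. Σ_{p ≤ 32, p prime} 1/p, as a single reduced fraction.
Σ 1/p = 314016924901/200560490130

π(32) = 11, so the primes ≤ 32 are [2, 3, 5, 7, 11, 13, 17, 19, 23, 29, 31]. Summing 1/p over these primes: 314016924901/200560490130 ≈ 1.5657. Mertens estimate ln ln(32) + 0.2615 ≈ 1.5044.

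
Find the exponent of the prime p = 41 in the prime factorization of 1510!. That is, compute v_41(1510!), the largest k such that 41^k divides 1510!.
v_41(1510!) = 36

Legendre's formula: v_p(n!) = Σ_{k ≥ 1} ⌊n / p^k⌋. For p = 41, n = 1510, the terms are:
  ⌊1510/41^1⌋ = ⌊1510/41⌋ = 36
(the next term ⌊1510/41^2⌋ = 0, terminating the sum). Summing: v_41(1510!) = 36 = 36.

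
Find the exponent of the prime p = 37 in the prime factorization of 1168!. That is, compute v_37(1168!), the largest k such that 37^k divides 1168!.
v_37(1168!) = 31

Legendre's formula: v_p(n!) = Σ_{k ≥ 1} ⌊n / p^k⌋. For p = 37, n = 1168, the terms are:
  ⌊1168/37^1⌋ = ⌊1168/37⌋ = 31
(the next term ⌊1168/37^2⌋ = 0, terminating the sum). Summing: v_37(1168!) = 31 = 31.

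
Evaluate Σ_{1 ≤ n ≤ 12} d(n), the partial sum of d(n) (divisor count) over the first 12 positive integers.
Σ_{n ≤ 12} d(n) = 35

Compute d(n) for each 1 ≤ n ≤ 12: d(1) = 1, d(2) = 2, d(3) = 2, d(4) = 3, d(5) = 2, d(6) = 4, d(7) = 2, d(8) = 4, d(9) = 3, d(10) = 4, d(11) = 2, d(12) = 6. Summing all 12 values: 35. (Dirichlet's divisor formula: Σ_{n ≤ x} d(n) = x ln(x) + (2γ − 1) x + O(√x). For x = 12, the asymptotic estimate is ≈ 31.67.)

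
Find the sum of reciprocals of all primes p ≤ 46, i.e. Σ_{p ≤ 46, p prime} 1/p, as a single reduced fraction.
Σ 1/p = 21460568175640361/13082761331670030

π(46) = 14, so the primes ≤ 46 are [2, 3, 5, 7, 11, 13, 17, 19, 23, 29, 31, 37, 41, 43]. Summing 1/p over these primes: 21460568175640361/13082761331670030 ≈ 1.6404. Mertens estimate ln ln(46) + 0.2615 ≈ 1.6040.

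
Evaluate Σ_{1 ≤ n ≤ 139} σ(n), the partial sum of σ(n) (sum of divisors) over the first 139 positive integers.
Σ_{n ≤ 139} σ(n) = 15871

Compute σ(n) for each 1 ≤ n ≤ 139: σ(1) = 1, σ(2) = 3, σ(3) = 4, σ(4) = 7, σ(5) = 6, σ(6) = 12, σ(7) = 8, σ(8) = 15, σ(9) = 13, σ(10) = 18, σ(11) = 12, σ(12) = 28, σ(13) = 14, σ(14) = 24, σ(15) = 24, σ(16) = 31, σ(17) = 18, σ(18) = 39, σ(19) = 20, σ(20) = 42, σ(21) = 32, σ(22) = 36, σ(23) = 24, σ(24) = 60, σ(25) = 31, σ(26) = 42, σ(27) = 40, σ(28) = 56, σ(29) = 30, σ(30) = 72, σ(31) = 32, σ(32) = 63, σ(33) = 48, σ(34) = 54, σ(35) = 48, σ(36) = 91, σ(37) = 38, σ(38) = 60, σ(39) = 56, σ(40) = 90, σ(41) = 42, σ(42) = 96, σ(43) = 44, σ(44) = 84, σ(45) = 78, σ(46) = 72, σ(47) = 48, σ(48) = 124, σ(49) = 57, σ(50) = 93, σ(51) = 72, σ(52) = 98, σ(53) = 54, σ(54) = 120, σ(55) = 72, σ(56) = 120, σ(57) = 80, σ(58) = 90, σ(59) = 60, σ(60) = 168, σ(61) = 62, σ(62) = 96, σ(63) = 104, σ(64) = 127, σ(65) = 84, σ(66) = 144, σ(67) = 68, σ(68) = 126, σ(69) = 96, σ(70) = 144, σ(71) = 72, σ(72) = 195, σ(73) = 74, σ(74) = 114, σ(75) = 124, σ(76) = 140, σ(77) = 96, σ(78) = 168, σ(79) = 80, σ(80) = 186, σ(81) = 121, σ(82) = 126, σ(83) = 84, σ(84) = 224, σ(85) = 108, σ(86) = 132, σ(87) = 120, σ(88) = 180, σ(89) = 90, σ(90) = 234, σ(91) = 112, σ(92) = 168, σ(93) = 128, σ(94) = 144, σ(95) = 120, σ(96) = 252, σ(97) = 98, σ(98) = 171, σ(99) = 156, σ(100) = 217, σ(101) = 102, σ(102) = 216, σ(103) = 104, σ(104) = 210, σ(105) = 192, σ(106) = 162, σ(107) = 108, σ(108) = 280, σ(109) = 110, σ(110) = 216, σ(111) = 152, σ(112) = 248, σ(113) = 114, σ(114) = 240, σ(115) = 144, σ(116) = 210, σ(117) = 182, σ(118) = 180, σ(119) = 144, σ(120) = 360, σ(121) = 133, σ(122) = 186, σ(123) = 168, σ(124) = 224, σ(125) = 156, σ(126) = 312, σ(127) = 128, σ(128) = 255, σ(129) = 176, σ(130) = 252, σ(131) = 132, σ(132) = 336, σ(133) = 160, σ(134) = 204, σ(135) = 240, σ(136) = 270, σ(137) = 138, σ(138) = 288, σ(139) = 140. Summing all 139 values: 15871. (Average order: Σ_{n ≤ x} σ(n) ~ (π²/12) x². For x = 139, (π²/12)·139² ≈ 15890.89.)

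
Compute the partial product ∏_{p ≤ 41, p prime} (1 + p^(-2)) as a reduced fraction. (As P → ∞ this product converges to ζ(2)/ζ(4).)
∏ = 15660474728144000000/10354486835212066701

The primes p ≤ 41 are [2, 3, 5, 7, 11, 13, 17, 19, 23, 29, 31, 37, 41]. For each, (1 + 1/p^2) = (p^2 + 1)/p^2. Multiplying these fractions over p ∈ [2, 3, 5, 7, 11, 13, 17, 19, 23, 29, 31, 37, 41] gives 15660474728144000000/10354486835212066701. (In the limit P → ∞ this tends to ζ(2)/ζ(4).)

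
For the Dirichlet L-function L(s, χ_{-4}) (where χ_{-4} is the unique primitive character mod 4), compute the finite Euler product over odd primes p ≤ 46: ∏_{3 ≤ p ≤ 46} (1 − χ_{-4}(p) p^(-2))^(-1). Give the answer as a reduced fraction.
∏ = 11477831542914938630143/12524769798782976000000

The odd primes p ≤ 46 are [3, 5, 7, 11, 13, 17, 19, 23, 29, 31, 37, 41, 43]. For each, χ(p) = 1 if p ≡ 1 mod 4, χ(p) = −1 if p ≡ 3 mod 4. Taking (1 − χ(p)/p^2)^(-1) = p^2/(p^2 − χ(p)): (1 − (-1)/3^2)^(-1) · (1 − (1)/5^2)^(-1) · (1 − (-1)/7^2)^(-1) · (1 − (-1)/11^2)^(-1) · (1 − (1)/13^2)^(-1) · (1 − (1)/17^2)^(-1) · (1 − (-1)/19^2)^(-1) · (1 − (-1)/23^2)^(-1) · (1 − (1)/29^2)^(-1) · (1 − (-1)/31^2)^(-1) · (1 − (1)/37^2)^(-1) · (1 − (1)/41^2)^(-1) · (1 − (-1)/43^2)^(-1) = 11477831542914938630143/12524769798782976000000.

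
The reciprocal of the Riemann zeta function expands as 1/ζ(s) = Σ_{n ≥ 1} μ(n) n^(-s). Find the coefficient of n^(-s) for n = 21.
μ(21) = 1

Factor n = 21 = 3 · 7. μ(n) = 0 if any exponent ≥ 2 (not squarefree); otherwise μ(n) = (−1)^{ω(n)} where ω(n) is the number of distinct prime factors. Applying: μ(21) = 1.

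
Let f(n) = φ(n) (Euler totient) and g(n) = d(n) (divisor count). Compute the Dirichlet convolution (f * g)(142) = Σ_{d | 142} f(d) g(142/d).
(φ * d)(142) = 216

Divisors of 142: [1, 2, 71, 142]. For each d | 142:
  d = 1: φ(1) · d(142/1) = 1 · 4 = 4
  d = 2: φ(2) · d(142/2) = 1 · 2 = 2
  d = 71: φ(71) · d(142/71) = 70 · 2 = 140
  d = 142: φ(142) · d(142/142) = 70 · 1 = 70
Summing: (φ * d)(142) = 4 + 2 + 140 + 70 = 216.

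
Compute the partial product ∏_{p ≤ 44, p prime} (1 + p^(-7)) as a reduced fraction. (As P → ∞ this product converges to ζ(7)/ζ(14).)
∏ = 520809220089538061022644224225580227698833285987386472597926245148089867161153104280287356125184/516528479137134655019209847872578550121603875954111837055841148542846145248143400719531810009375

The primes p ≤ 44 are [2, 3, 5, 7, 11, 13, 17, 19, 23, 29, 31, 37, 41, 43]. For each, (1 + 1/p^7) = (p^7 + 1)/p^7. Multiplying these fractions over p ∈ [2, 3, 5, 7, 11, 13, 17, 19, 23, 29, 31, 37, 41, 43] gives 520809220089538061022644224225580227698833285987386472597926245148089867161153104280287356125184/516528479137134655019209847872578550121603875954111837055841148542846145248143400719531810009375. (In the limit P → ∞ this tends to ζ(7)/ζ(14).)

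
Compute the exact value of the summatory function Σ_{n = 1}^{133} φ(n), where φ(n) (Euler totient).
Σ_{n ≤ 133} φ(n) = 5432

Compute φ(n) for each 1 ≤ n ≤ 133: φ(1) = 1, φ(2) = 1, φ(3) = 2, φ(4) = 2, φ(5) = 4, φ(6) = 2, φ(7) = 6, φ(8) = 4, φ(9) = 6, φ(10) = 4, φ(11) = 10, φ(12) = 4, φ(13) = 12, φ(14) = 6, φ(15) = 8, φ(16) = 8, φ(17) = 16, φ(18) = 6, φ(19) = 18, φ(20) = 8, φ(21) = 12, φ(22) = 10, φ(23) = 22, φ(24) = 8, φ(25) = 20, φ(26) = 12, φ(27) = 18, φ(28) = 12, φ(29) = 28, φ(30) = 8, φ(31) = 30, φ(32) = 16, φ(33) = 20, φ(34) = 16, φ(35) = 24, φ(36) = 12, φ(37) = 36, φ(38) = 18, φ(39) = 24, φ(40) = 16, φ(41) = 40, φ(42) = 12, φ(43) = 42, φ(44) = 20, φ(45) = 24, φ(46) = 22, φ(47) = 46, φ(48) = 16, φ(49) = 42, φ(50) = 20, φ(51) = 32, φ(52) = 24, φ(53) = 52, φ(54) = 18, φ(55) = 40, φ(56) = 24, φ(57) = 36, φ(58) = 28, φ(59) = 58, φ(60) = 16, φ(61) = 60, φ(62) = 30, φ(63) = 36, φ(64) = 32, φ(65) = 48, φ(66) = 20, φ(67) = 66, φ(68) = 32, φ(69) = 44, φ(70) = 24, φ(71) = 70, φ(72) = 24, φ(73) = 72, φ(74) = 36, φ(75) = 40, φ(76) = 36, φ(77) = 60, φ(78) = 24, φ(79) = 78, φ(80) = 32, φ(81) = 54, φ(82) = 40, φ(83) = 82, φ(84) = 24, φ(85) = 64, φ(86) = 42, φ(87) = 56, φ(88) = 40, φ(89) = 88, φ(90) = 24, φ(91) = 72, φ(92) = 44, φ(93) = 60, φ(94) = 46, φ(95) = 72, φ(96) = 32, φ(97) = 96, φ(98) = 42, φ(99) = 60, φ(100) = 40, φ(101) = 100, φ(102) = 32, φ(103) = 102, φ(104) = 48, φ(105) = 48, φ(106) = 52, φ(107) = 106, φ(108) = 36, φ(109) = 108, φ(110) = 40, φ(111) = 72, φ(112) = 48, φ(113) = 112, φ(114) = 36, φ(115) = 88, φ(116) = 56, φ(117) = 72, φ(118) = 58, φ(119) = 96, φ(120) = 32, φ(121) = 110, φ(122) = 60, φ(123) = 80, φ(124) = 60, φ(125) = 100, φ(126) = 36, φ(127) = 126, φ(128) = 64, φ(129) = 84, φ(130) = 48, φ(131) = 130, φ(132) = 40, φ(133) = 108. Summing all 133 values: 5432. (Average order: Σ_{n ≤ x} φ(n) ~ (3/π²) x². For x = 133, (3/π²)·133² ≈ 5376.81.)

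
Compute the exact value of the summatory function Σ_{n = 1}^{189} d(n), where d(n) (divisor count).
Σ_{n ≤ 189} d(n) = 1023

Compute d(n) for each 1 ≤ n ≤ 189: d(1) = 1, d(2) = 2, d(3) = 2, d(4) = 3, d(5) = 2, d(6) = 4, d(7) = 2, d(8) = 4, d(9) = 3, d(10) = 4, d(11) = 2, d(12) = 6, d(13) = 2, d(14) = 4, d(15) = 4, d(16) = 5, d(17) = 2, d(18) = 6, d(19) = 2, d(20) = 6, d(21) = 4, d(22) = 4, d(23) = 2, d(24) = 8, d(25) = 3, d(26) = 4, d(27) = 4, d(28) = 6, d(29) = 2, d(30) = 8, d(31) = 2, d(32) = 6, d(33) = 4, d(34) = 4, d(35) = 4, d(36) = 9, d(37) = 2, d(38) = 4, d(39) = 4, d(40) = 8, d(41) = 2, d(42) = 8, d(43) = 2, d(44) = 6, d(45) = 6, d(46) = 4, d(47) = 2, d(48) = 10, d(49) = 3, d(50) = 6, d(51) = 4, d(52) = 6, d(53) = 2, d(54) = 8, d(55) = 4, d(56) = 8, d(57) = 4, d(58) = 4, d(59) = 2, d(60) = 12, d(61) = 2, d(62) = 4, d(63) = 6, d(64) = 7, d(65) = 4, d(66) = 8, d(67) = 2, d(68) = 6, d(69) = 4, d(70) = 8, d(71) = 2, d(72) = 12, d(73) = 2, d(74) = 4, d(75) = 6, d(76) = 6, d(77) = 4, d(78) = 8, d(79) = 2, d(80) = 10, d(81) = 5, d(82) = 4, d(83) = 2, d(84) = 12, d(85) = 4, d(86) = 4, d(87) = 4, d(88) = 8, d(89) = 2, d(90) = 12, d(91) = 4, d(92) = 6, d(93) = 4, d(94) = 4, d(95) = 4, d(96) = 12, d(97) = 2, d(98) = 6, d(99) = 6, d(100) = 9, d(101) = 2, d(102) = 8, d(103) = 2, d(104) = 8, d(105) = 8, d(106) = 4, d(107) = 2, d(108) = 12, d(109) = 2, d(110) = 8, d(111) = 4, d(112) = 10, d(113) = 2, d(114) = 8, d(115) = 4, d(116) = 6, d(117) = 6, d(118) = 4, d(119) = 4, d(120) = 16, d(121) = 3, d(122) = 4, d(123) = 4, d(124) = 6, d(125) = 4, d(126) = 12, d(127) = 2, d(128) = 8, d(129) = 4, d(130) = 8, d(131) = 2, d(132) = 12, d(133) = 4, d(134) = 4, d(135) = 8, d(136) = 8, d(137) = 2, d(138) = 8, d(139) = 2, d(140) = 12, d(141) = 4, d(142) = 4, d(143) = 4, d(144) = 15, d(145) = 4, d(146) = 4, d(147) = 6, d(148) = 6, d(149) = 2, d(150) = 12, d(151) = 2, d(152) = 8, d(153) = 6, d(154) = 8, d(155) = 4, d(156) = 12, d(157) = 2, d(158) = 4, d(159) = 4, d(160) = 12, d(161) = 4, d(162) = 10, d(163) = 2, d(164) = 6, d(165) = 8, d(166) = 4, d(167) = 2, d(168) = 16, d(169) = 3, d(170) = 8, d(171) = 6, d(172) = 6, d(173) = 2, d(174) = 8, d(175) = 6, d(176) = 10, d(177) = 4, d(178) = 4, d(179) = 2, d(180) = 18, d(181) = 2, d(182) = 8, d(183) = 4, d(184) = 8, d(185) = 4, d(186) = 8, d(187) = 4, d(188) = 6, d(189) = 8. Summing all 189 values: 1023. (Dirichlet's divisor formula: Σ_{n ≤ x} d(n) = x ln(x) + (2γ − 1) x + O(√x). For x = 189, the asymptotic estimate is ≈ 1019.88.)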